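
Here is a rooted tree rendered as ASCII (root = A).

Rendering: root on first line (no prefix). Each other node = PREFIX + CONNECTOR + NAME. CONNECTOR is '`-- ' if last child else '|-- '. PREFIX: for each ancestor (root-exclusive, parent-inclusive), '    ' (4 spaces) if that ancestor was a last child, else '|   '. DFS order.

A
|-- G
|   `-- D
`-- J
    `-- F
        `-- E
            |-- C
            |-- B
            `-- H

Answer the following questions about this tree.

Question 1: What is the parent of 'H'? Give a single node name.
Scan adjacency: H appears as child of E

Answer: E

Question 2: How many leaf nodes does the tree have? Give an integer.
Answer: 4

Derivation:
Leaves (nodes with no children): B, C, D, H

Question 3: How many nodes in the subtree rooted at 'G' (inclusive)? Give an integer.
Answer: 2

Derivation:
Subtree rooted at G contains: D, G
Count = 2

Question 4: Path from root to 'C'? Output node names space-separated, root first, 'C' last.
Answer: A J F E C

Derivation:
Walk down from root: A -> J -> F -> E -> C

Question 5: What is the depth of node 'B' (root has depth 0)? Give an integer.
Path from root to B: A -> J -> F -> E -> B
Depth = number of edges = 4

Answer: 4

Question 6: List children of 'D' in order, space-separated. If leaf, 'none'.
Node D's children (from adjacency): (leaf)

Answer: none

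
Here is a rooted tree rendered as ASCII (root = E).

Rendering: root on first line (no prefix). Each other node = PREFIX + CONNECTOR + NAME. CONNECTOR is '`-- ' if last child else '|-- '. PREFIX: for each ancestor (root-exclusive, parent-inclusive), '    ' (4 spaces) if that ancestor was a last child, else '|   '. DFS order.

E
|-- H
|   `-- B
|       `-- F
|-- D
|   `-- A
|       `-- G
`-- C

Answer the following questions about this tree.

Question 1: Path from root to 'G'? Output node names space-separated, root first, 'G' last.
Answer: E D A G

Derivation:
Walk down from root: E -> D -> A -> G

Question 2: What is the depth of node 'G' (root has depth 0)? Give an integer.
Path from root to G: E -> D -> A -> G
Depth = number of edges = 3

Answer: 3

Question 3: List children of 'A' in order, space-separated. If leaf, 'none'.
Node A's children (from adjacency): G

Answer: G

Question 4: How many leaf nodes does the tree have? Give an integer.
Answer: 3

Derivation:
Leaves (nodes with no children): C, F, G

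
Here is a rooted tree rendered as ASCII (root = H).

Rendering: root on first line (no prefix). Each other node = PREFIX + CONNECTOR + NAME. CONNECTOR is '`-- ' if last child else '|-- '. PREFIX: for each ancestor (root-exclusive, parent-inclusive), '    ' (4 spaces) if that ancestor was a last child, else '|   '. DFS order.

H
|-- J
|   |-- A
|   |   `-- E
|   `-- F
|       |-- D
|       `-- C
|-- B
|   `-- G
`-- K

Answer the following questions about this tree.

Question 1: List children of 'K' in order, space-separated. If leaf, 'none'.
Node K's children (from adjacency): (leaf)

Answer: none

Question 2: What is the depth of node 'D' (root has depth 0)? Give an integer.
Answer: 3

Derivation:
Path from root to D: H -> J -> F -> D
Depth = number of edges = 3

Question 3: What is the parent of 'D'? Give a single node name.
Scan adjacency: D appears as child of F

Answer: F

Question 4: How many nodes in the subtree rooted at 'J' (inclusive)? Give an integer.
Subtree rooted at J contains: A, C, D, E, F, J
Count = 6

Answer: 6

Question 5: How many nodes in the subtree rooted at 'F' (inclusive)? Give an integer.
Answer: 3

Derivation:
Subtree rooted at F contains: C, D, F
Count = 3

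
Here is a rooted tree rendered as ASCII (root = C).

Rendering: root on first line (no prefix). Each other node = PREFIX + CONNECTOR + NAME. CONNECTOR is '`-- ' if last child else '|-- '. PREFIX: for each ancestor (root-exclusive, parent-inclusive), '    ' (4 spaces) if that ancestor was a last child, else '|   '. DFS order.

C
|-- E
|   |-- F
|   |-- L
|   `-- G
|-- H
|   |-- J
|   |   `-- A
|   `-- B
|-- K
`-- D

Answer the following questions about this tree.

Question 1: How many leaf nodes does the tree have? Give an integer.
Answer: 7

Derivation:
Leaves (nodes with no children): A, B, D, F, G, K, L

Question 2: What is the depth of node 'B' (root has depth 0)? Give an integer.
Path from root to B: C -> H -> B
Depth = number of edges = 2

Answer: 2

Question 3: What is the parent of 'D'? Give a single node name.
Answer: C

Derivation:
Scan adjacency: D appears as child of C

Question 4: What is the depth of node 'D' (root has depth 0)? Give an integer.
Answer: 1

Derivation:
Path from root to D: C -> D
Depth = number of edges = 1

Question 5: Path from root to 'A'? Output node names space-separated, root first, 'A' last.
Answer: C H J A

Derivation:
Walk down from root: C -> H -> J -> A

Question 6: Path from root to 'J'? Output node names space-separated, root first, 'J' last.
Walk down from root: C -> H -> J

Answer: C H J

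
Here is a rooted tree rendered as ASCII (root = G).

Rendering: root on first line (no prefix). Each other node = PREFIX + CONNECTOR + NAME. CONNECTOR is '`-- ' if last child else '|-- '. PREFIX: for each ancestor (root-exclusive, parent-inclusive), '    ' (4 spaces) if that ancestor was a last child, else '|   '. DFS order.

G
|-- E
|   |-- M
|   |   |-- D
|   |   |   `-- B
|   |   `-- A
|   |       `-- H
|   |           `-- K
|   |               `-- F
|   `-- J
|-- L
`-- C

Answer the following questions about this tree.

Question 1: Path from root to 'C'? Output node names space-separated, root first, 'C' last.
Answer: G C

Derivation:
Walk down from root: G -> C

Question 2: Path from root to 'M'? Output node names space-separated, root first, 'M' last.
Answer: G E M

Derivation:
Walk down from root: G -> E -> M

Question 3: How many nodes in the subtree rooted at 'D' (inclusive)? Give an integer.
Subtree rooted at D contains: B, D
Count = 2

Answer: 2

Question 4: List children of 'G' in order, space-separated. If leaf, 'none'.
Answer: E L C

Derivation:
Node G's children (from adjacency): E, L, C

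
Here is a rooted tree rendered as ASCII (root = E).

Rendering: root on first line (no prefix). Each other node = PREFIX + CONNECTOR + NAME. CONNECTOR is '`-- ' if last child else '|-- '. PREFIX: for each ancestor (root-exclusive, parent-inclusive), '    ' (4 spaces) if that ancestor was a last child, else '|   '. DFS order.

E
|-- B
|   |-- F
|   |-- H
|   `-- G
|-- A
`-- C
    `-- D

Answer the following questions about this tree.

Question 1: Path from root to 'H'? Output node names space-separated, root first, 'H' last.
Walk down from root: E -> B -> H

Answer: E B H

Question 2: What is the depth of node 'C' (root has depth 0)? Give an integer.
Answer: 1

Derivation:
Path from root to C: E -> C
Depth = number of edges = 1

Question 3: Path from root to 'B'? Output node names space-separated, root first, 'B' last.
Answer: E B

Derivation:
Walk down from root: E -> B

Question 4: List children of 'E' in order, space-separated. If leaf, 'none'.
Node E's children (from adjacency): B, A, C

Answer: B A C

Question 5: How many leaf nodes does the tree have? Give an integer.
Leaves (nodes with no children): A, D, F, G, H

Answer: 5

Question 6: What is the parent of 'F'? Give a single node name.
Answer: B

Derivation:
Scan adjacency: F appears as child of B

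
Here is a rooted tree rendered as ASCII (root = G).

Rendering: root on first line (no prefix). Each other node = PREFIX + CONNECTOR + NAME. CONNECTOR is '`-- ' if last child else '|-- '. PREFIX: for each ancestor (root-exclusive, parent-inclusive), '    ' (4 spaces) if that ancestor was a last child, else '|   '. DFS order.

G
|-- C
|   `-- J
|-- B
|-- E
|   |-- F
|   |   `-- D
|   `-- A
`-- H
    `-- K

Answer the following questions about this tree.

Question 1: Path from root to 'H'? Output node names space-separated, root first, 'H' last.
Walk down from root: G -> H

Answer: G H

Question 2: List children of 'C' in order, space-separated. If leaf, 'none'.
Node C's children (from adjacency): J

Answer: J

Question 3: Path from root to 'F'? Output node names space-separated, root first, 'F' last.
Walk down from root: G -> E -> F

Answer: G E F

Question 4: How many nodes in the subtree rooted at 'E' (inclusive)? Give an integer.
Subtree rooted at E contains: A, D, E, F
Count = 4

Answer: 4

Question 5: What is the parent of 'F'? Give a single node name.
Scan adjacency: F appears as child of E

Answer: E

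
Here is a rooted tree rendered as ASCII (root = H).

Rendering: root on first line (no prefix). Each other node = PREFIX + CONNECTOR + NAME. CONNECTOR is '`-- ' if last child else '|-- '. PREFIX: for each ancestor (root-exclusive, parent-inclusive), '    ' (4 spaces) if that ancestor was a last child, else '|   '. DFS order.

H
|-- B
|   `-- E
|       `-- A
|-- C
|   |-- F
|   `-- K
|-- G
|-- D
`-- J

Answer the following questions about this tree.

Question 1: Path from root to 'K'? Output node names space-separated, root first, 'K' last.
Walk down from root: H -> C -> K

Answer: H C K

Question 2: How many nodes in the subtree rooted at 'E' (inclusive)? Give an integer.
Subtree rooted at E contains: A, E
Count = 2

Answer: 2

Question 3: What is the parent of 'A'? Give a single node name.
Answer: E

Derivation:
Scan adjacency: A appears as child of E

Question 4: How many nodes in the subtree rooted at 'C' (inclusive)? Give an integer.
Answer: 3

Derivation:
Subtree rooted at C contains: C, F, K
Count = 3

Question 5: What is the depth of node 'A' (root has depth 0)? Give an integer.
Answer: 3

Derivation:
Path from root to A: H -> B -> E -> A
Depth = number of edges = 3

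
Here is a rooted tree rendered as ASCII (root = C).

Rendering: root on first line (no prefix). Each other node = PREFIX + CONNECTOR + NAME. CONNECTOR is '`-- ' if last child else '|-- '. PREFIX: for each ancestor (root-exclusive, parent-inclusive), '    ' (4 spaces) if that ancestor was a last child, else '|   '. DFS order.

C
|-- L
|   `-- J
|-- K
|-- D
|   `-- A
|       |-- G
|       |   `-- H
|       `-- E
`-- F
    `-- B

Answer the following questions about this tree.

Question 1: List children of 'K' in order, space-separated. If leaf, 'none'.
Answer: none

Derivation:
Node K's children (from adjacency): (leaf)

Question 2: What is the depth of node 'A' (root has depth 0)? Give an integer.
Path from root to A: C -> D -> A
Depth = number of edges = 2

Answer: 2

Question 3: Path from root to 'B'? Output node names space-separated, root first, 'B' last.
Walk down from root: C -> F -> B

Answer: C F B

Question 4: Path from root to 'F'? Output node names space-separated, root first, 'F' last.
Answer: C F

Derivation:
Walk down from root: C -> F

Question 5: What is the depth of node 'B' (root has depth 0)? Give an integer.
Answer: 2

Derivation:
Path from root to B: C -> F -> B
Depth = number of edges = 2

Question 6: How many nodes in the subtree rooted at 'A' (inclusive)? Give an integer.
Subtree rooted at A contains: A, E, G, H
Count = 4

Answer: 4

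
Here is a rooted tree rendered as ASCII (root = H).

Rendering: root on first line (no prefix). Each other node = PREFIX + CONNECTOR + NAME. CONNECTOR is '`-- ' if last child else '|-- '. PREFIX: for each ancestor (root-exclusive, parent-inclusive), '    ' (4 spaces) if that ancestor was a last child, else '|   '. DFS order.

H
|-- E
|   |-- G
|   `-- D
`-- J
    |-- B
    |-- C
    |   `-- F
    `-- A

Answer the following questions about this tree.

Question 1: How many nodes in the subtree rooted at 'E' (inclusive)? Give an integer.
Subtree rooted at E contains: D, E, G
Count = 3

Answer: 3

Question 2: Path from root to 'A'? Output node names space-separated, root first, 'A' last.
Walk down from root: H -> J -> A

Answer: H J A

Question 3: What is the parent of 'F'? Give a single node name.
Answer: C

Derivation:
Scan adjacency: F appears as child of C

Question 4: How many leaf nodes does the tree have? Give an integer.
Leaves (nodes with no children): A, B, D, F, G

Answer: 5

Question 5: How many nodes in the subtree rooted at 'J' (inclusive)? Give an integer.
Answer: 5

Derivation:
Subtree rooted at J contains: A, B, C, F, J
Count = 5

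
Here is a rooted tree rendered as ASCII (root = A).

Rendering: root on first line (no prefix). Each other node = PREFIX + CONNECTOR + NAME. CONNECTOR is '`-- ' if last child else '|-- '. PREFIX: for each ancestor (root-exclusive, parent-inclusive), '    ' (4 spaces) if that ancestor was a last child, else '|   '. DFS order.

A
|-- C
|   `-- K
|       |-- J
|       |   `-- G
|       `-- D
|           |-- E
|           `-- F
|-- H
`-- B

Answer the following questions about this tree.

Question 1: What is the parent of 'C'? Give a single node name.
Scan adjacency: C appears as child of A

Answer: A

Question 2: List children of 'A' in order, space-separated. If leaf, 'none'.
Answer: C H B

Derivation:
Node A's children (from adjacency): C, H, B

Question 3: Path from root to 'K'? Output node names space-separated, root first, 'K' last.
Answer: A C K

Derivation:
Walk down from root: A -> C -> K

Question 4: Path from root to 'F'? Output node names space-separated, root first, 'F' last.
Walk down from root: A -> C -> K -> D -> F

Answer: A C K D F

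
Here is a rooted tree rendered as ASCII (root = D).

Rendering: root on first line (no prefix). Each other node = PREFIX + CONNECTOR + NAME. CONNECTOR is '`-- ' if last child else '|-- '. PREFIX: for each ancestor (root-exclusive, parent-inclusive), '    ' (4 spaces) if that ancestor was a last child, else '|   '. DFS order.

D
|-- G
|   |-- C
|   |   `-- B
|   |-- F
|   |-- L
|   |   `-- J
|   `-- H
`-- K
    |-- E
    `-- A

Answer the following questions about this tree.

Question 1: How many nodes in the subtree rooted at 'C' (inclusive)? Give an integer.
Subtree rooted at C contains: B, C
Count = 2

Answer: 2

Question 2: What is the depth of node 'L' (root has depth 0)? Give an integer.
Answer: 2

Derivation:
Path from root to L: D -> G -> L
Depth = number of edges = 2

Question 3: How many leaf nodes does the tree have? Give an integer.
Leaves (nodes with no children): A, B, E, F, H, J

Answer: 6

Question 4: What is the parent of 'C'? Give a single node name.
Answer: G

Derivation:
Scan adjacency: C appears as child of G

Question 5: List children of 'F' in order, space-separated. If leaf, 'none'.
Answer: none

Derivation:
Node F's children (from adjacency): (leaf)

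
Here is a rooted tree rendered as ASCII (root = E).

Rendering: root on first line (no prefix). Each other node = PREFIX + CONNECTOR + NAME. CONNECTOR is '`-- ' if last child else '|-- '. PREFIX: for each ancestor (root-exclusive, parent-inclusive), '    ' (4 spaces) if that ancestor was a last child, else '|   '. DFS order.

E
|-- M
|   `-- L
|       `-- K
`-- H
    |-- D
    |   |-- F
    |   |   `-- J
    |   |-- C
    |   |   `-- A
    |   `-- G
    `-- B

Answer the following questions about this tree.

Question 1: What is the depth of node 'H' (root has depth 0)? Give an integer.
Path from root to H: E -> H
Depth = number of edges = 1

Answer: 1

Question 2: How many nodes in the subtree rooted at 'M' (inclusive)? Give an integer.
Answer: 3

Derivation:
Subtree rooted at M contains: K, L, M
Count = 3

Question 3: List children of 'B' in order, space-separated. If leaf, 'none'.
Answer: none

Derivation:
Node B's children (from adjacency): (leaf)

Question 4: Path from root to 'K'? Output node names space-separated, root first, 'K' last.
Answer: E M L K

Derivation:
Walk down from root: E -> M -> L -> K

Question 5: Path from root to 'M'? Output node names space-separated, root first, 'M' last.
Answer: E M

Derivation:
Walk down from root: E -> M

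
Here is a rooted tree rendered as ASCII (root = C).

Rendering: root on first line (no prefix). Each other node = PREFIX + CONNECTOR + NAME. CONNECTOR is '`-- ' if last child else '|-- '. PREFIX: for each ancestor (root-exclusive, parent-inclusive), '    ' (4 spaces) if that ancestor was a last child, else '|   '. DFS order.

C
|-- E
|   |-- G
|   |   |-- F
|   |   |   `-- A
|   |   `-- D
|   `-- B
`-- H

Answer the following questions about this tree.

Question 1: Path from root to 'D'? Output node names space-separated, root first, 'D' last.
Answer: C E G D

Derivation:
Walk down from root: C -> E -> G -> D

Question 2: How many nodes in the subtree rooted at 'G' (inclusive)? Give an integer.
Answer: 4

Derivation:
Subtree rooted at G contains: A, D, F, G
Count = 4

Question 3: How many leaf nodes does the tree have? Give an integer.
Leaves (nodes with no children): A, B, D, H

Answer: 4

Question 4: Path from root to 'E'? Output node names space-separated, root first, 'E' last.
Answer: C E

Derivation:
Walk down from root: C -> E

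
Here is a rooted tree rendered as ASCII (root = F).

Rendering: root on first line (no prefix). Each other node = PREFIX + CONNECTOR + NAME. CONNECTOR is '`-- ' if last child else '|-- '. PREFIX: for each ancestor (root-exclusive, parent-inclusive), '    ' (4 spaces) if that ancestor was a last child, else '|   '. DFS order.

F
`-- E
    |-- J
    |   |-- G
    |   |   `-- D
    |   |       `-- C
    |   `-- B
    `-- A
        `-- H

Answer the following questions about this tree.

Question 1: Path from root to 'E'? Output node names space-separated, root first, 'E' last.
Answer: F E

Derivation:
Walk down from root: F -> E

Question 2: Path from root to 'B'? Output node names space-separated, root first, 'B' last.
Answer: F E J B

Derivation:
Walk down from root: F -> E -> J -> B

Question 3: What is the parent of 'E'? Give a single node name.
Scan adjacency: E appears as child of F

Answer: F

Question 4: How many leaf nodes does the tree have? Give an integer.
Answer: 3

Derivation:
Leaves (nodes with no children): B, C, H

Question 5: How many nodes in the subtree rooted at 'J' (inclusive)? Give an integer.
Subtree rooted at J contains: B, C, D, G, J
Count = 5

Answer: 5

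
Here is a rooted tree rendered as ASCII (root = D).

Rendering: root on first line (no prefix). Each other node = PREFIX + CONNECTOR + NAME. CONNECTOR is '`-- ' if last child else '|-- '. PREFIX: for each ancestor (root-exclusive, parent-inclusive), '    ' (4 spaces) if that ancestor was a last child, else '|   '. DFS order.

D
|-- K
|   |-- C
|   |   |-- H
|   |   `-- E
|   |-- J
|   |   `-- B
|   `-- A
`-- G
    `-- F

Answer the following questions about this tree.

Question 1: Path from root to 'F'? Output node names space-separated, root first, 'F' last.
Answer: D G F

Derivation:
Walk down from root: D -> G -> F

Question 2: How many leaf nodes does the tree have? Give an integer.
Answer: 5

Derivation:
Leaves (nodes with no children): A, B, E, F, H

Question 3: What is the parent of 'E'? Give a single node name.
Answer: C

Derivation:
Scan adjacency: E appears as child of C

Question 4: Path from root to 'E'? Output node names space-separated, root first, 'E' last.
Walk down from root: D -> K -> C -> E

Answer: D K C E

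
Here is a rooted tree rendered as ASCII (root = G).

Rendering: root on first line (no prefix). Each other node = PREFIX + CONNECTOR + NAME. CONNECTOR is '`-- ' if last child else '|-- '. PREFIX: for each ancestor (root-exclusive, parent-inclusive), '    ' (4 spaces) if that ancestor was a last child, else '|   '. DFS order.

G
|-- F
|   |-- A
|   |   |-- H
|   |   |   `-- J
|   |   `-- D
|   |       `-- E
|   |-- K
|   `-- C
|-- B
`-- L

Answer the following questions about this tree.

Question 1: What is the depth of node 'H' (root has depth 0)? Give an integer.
Answer: 3

Derivation:
Path from root to H: G -> F -> A -> H
Depth = number of edges = 3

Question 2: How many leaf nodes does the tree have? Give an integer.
Answer: 6

Derivation:
Leaves (nodes with no children): B, C, E, J, K, L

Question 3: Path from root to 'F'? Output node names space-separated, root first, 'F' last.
Walk down from root: G -> F

Answer: G F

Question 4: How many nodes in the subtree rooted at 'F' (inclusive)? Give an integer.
Answer: 8

Derivation:
Subtree rooted at F contains: A, C, D, E, F, H, J, K
Count = 8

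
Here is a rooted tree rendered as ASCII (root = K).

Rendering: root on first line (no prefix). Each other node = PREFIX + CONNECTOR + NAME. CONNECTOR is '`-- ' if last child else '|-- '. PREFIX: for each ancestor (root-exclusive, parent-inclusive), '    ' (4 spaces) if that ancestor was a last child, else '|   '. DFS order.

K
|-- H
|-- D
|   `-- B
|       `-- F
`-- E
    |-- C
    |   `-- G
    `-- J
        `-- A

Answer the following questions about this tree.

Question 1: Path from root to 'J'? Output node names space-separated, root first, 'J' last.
Walk down from root: K -> E -> J

Answer: K E J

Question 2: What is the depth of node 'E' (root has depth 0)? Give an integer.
Answer: 1

Derivation:
Path from root to E: K -> E
Depth = number of edges = 1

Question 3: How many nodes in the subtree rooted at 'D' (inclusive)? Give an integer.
Subtree rooted at D contains: B, D, F
Count = 3

Answer: 3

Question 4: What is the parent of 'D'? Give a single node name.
Answer: K

Derivation:
Scan adjacency: D appears as child of K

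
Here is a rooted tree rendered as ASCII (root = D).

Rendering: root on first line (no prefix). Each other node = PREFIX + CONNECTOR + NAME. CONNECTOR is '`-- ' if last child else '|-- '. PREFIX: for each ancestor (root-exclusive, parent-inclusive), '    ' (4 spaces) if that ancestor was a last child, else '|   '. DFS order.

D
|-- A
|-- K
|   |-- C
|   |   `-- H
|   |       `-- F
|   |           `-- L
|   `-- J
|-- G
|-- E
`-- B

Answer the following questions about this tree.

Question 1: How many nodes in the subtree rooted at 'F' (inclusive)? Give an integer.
Answer: 2

Derivation:
Subtree rooted at F contains: F, L
Count = 2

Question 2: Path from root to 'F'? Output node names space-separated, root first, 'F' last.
Answer: D K C H F

Derivation:
Walk down from root: D -> K -> C -> H -> F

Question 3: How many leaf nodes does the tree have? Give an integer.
Leaves (nodes with no children): A, B, E, G, J, L

Answer: 6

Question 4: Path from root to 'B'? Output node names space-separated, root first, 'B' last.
Walk down from root: D -> B

Answer: D B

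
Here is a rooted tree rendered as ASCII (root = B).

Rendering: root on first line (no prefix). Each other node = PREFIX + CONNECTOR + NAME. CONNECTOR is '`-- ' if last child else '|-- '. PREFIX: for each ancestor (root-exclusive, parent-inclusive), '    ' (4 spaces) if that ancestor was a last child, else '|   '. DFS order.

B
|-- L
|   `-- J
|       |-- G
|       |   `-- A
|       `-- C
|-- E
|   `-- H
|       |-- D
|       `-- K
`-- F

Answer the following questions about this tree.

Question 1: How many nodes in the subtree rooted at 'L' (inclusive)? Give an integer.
Subtree rooted at L contains: A, C, G, J, L
Count = 5

Answer: 5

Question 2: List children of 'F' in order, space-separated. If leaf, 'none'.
Node F's children (from adjacency): (leaf)

Answer: none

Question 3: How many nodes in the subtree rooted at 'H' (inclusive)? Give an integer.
Subtree rooted at H contains: D, H, K
Count = 3

Answer: 3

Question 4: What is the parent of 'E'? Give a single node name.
Answer: B

Derivation:
Scan adjacency: E appears as child of B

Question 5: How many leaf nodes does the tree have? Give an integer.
Leaves (nodes with no children): A, C, D, F, K

Answer: 5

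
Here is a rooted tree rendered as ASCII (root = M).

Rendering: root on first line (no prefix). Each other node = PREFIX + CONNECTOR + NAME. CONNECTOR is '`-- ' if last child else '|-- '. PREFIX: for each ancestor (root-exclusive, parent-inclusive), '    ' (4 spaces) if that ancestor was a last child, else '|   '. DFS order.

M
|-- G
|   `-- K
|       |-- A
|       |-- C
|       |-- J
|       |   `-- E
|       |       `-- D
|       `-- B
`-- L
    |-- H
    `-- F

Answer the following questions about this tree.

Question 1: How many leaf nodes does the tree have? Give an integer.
Leaves (nodes with no children): A, B, C, D, F, H

Answer: 6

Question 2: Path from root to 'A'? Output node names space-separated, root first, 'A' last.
Answer: M G K A

Derivation:
Walk down from root: M -> G -> K -> A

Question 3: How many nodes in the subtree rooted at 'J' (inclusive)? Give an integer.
Answer: 3

Derivation:
Subtree rooted at J contains: D, E, J
Count = 3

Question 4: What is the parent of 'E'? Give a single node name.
Answer: J

Derivation:
Scan adjacency: E appears as child of J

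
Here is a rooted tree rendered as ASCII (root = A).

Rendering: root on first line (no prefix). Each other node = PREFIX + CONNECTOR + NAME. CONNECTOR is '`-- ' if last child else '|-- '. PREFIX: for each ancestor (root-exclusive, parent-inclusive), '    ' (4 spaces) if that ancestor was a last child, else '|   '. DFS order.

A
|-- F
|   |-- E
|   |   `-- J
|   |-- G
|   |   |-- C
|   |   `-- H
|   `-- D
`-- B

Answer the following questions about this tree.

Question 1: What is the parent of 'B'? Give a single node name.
Answer: A

Derivation:
Scan adjacency: B appears as child of A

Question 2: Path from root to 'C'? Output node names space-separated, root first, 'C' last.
Walk down from root: A -> F -> G -> C

Answer: A F G C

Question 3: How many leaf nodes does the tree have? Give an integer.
Answer: 5

Derivation:
Leaves (nodes with no children): B, C, D, H, J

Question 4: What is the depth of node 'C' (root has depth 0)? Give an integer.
Path from root to C: A -> F -> G -> C
Depth = number of edges = 3

Answer: 3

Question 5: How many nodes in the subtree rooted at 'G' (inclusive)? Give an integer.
Subtree rooted at G contains: C, G, H
Count = 3

Answer: 3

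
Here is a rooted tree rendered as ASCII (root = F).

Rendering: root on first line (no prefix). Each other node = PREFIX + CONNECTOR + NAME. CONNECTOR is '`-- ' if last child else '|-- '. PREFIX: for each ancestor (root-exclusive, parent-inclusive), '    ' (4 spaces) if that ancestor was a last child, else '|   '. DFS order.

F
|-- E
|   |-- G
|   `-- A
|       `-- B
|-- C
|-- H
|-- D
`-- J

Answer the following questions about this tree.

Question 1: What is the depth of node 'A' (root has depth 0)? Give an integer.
Answer: 2

Derivation:
Path from root to A: F -> E -> A
Depth = number of edges = 2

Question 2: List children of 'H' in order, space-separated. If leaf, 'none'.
Node H's children (from adjacency): (leaf)

Answer: none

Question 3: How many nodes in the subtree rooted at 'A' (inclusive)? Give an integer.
Answer: 2

Derivation:
Subtree rooted at A contains: A, B
Count = 2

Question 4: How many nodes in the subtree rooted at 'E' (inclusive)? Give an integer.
Answer: 4

Derivation:
Subtree rooted at E contains: A, B, E, G
Count = 4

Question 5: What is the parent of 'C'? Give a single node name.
Scan adjacency: C appears as child of F

Answer: F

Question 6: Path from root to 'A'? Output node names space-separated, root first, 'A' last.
Walk down from root: F -> E -> A

Answer: F E A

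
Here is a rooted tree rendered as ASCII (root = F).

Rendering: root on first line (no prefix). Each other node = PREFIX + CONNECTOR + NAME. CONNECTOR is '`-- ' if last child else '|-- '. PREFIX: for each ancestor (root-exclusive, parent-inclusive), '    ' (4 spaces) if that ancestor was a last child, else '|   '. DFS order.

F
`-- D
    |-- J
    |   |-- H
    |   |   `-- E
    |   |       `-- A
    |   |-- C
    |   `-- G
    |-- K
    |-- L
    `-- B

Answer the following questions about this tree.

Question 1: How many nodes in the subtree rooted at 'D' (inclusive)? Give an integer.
Answer: 10

Derivation:
Subtree rooted at D contains: A, B, C, D, E, G, H, J, K, L
Count = 10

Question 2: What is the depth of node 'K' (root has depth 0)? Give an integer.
Path from root to K: F -> D -> K
Depth = number of edges = 2

Answer: 2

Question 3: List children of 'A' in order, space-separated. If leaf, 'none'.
Answer: none

Derivation:
Node A's children (from adjacency): (leaf)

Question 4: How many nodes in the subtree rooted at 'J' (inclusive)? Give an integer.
Answer: 6

Derivation:
Subtree rooted at J contains: A, C, E, G, H, J
Count = 6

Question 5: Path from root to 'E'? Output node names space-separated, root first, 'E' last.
Walk down from root: F -> D -> J -> H -> E

Answer: F D J H E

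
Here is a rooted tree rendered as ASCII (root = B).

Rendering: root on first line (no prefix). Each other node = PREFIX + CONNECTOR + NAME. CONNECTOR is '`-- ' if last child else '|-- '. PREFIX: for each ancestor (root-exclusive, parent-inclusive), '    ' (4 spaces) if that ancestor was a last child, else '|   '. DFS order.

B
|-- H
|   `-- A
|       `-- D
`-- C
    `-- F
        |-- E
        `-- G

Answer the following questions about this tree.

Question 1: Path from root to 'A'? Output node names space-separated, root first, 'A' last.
Answer: B H A

Derivation:
Walk down from root: B -> H -> A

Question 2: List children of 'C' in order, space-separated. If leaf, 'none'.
Node C's children (from adjacency): F

Answer: F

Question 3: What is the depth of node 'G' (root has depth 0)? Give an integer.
Answer: 3

Derivation:
Path from root to G: B -> C -> F -> G
Depth = number of edges = 3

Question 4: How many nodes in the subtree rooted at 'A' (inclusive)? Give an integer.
Answer: 2

Derivation:
Subtree rooted at A contains: A, D
Count = 2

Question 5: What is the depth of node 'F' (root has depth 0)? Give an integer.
Path from root to F: B -> C -> F
Depth = number of edges = 2

Answer: 2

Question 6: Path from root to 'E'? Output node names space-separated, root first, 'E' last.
Walk down from root: B -> C -> F -> E

Answer: B C F E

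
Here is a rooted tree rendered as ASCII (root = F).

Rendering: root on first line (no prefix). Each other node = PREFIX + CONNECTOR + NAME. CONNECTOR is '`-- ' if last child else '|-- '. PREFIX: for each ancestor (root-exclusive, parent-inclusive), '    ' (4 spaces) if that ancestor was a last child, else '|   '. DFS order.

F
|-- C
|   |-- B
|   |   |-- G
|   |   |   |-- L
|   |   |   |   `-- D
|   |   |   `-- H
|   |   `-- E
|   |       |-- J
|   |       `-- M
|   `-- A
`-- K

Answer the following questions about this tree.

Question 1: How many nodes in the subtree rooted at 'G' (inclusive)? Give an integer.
Subtree rooted at G contains: D, G, H, L
Count = 4

Answer: 4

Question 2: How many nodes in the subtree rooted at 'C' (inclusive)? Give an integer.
Subtree rooted at C contains: A, B, C, D, E, G, H, J, L, M
Count = 10

Answer: 10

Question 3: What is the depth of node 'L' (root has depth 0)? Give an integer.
Answer: 4

Derivation:
Path from root to L: F -> C -> B -> G -> L
Depth = number of edges = 4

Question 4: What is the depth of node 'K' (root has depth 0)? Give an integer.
Path from root to K: F -> K
Depth = number of edges = 1

Answer: 1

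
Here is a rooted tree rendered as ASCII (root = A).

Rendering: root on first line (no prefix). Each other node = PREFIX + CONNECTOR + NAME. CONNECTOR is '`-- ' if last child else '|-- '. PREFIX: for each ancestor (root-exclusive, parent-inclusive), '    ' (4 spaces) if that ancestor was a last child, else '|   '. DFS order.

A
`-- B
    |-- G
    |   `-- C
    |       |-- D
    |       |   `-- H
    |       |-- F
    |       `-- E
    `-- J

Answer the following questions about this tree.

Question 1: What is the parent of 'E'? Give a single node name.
Answer: C

Derivation:
Scan adjacency: E appears as child of C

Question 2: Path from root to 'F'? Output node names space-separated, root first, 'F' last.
Walk down from root: A -> B -> G -> C -> F

Answer: A B G C F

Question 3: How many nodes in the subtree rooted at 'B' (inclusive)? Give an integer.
Subtree rooted at B contains: B, C, D, E, F, G, H, J
Count = 8

Answer: 8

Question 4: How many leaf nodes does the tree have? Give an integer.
Answer: 4

Derivation:
Leaves (nodes with no children): E, F, H, J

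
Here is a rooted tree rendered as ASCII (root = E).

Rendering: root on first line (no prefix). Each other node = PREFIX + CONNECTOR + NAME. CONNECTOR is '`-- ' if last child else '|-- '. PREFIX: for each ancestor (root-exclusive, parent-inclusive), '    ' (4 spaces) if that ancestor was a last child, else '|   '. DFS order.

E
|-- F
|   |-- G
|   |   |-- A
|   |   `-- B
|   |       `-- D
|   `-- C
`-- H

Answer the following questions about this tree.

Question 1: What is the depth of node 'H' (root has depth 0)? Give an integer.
Answer: 1

Derivation:
Path from root to H: E -> H
Depth = number of edges = 1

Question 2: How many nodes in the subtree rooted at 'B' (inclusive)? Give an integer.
Answer: 2

Derivation:
Subtree rooted at B contains: B, D
Count = 2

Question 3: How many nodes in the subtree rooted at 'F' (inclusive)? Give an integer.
Answer: 6

Derivation:
Subtree rooted at F contains: A, B, C, D, F, G
Count = 6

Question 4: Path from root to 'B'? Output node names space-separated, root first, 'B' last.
Answer: E F G B

Derivation:
Walk down from root: E -> F -> G -> B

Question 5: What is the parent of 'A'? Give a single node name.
Scan adjacency: A appears as child of G

Answer: G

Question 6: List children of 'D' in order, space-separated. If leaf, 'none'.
Answer: none

Derivation:
Node D's children (from adjacency): (leaf)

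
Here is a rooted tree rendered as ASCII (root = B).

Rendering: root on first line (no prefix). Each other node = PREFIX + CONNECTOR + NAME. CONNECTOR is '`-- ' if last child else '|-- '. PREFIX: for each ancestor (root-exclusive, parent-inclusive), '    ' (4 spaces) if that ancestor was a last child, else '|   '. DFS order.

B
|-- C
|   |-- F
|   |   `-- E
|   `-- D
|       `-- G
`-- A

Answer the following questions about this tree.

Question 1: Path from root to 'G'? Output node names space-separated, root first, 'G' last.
Answer: B C D G

Derivation:
Walk down from root: B -> C -> D -> G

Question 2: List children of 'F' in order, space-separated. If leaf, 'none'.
Answer: E

Derivation:
Node F's children (from adjacency): E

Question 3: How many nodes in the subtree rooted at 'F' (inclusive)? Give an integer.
Subtree rooted at F contains: E, F
Count = 2

Answer: 2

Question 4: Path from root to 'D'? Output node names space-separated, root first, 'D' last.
Answer: B C D

Derivation:
Walk down from root: B -> C -> D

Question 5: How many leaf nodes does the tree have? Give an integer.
Answer: 3

Derivation:
Leaves (nodes with no children): A, E, G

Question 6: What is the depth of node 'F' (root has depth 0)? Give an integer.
Path from root to F: B -> C -> F
Depth = number of edges = 2

Answer: 2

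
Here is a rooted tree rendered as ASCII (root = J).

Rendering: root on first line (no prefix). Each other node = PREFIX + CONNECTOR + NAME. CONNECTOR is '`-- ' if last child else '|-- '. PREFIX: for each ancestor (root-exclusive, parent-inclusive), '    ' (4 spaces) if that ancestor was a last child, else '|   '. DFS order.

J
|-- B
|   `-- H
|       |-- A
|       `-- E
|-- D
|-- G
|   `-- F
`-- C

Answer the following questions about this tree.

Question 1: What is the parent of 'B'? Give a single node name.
Scan adjacency: B appears as child of J

Answer: J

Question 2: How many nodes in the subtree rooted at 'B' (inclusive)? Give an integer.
Subtree rooted at B contains: A, B, E, H
Count = 4

Answer: 4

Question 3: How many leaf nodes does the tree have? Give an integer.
Answer: 5

Derivation:
Leaves (nodes with no children): A, C, D, E, F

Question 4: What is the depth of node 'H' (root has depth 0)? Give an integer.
Path from root to H: J -> B -> H
Depth = number of edges = 2

Answer: 2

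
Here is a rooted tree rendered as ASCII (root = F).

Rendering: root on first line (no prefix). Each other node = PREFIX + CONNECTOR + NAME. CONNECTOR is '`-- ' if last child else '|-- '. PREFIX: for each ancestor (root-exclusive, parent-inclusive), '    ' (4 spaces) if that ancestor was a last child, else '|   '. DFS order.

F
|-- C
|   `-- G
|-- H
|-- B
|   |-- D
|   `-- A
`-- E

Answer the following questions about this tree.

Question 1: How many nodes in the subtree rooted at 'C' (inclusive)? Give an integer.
Subtree rooted at C contains: C, G
Count = 2

Answer: 2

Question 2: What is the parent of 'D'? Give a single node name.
Answer: B

Derivation:
Scan adjacency: D appears as child of B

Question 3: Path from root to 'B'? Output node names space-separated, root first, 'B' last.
Answer: F B

Derivation:
Walk down from root: F -> B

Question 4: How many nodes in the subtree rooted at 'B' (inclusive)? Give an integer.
Answer: 3

Derivation:
Subtree rooted at B contains: A, B, D
Count = 3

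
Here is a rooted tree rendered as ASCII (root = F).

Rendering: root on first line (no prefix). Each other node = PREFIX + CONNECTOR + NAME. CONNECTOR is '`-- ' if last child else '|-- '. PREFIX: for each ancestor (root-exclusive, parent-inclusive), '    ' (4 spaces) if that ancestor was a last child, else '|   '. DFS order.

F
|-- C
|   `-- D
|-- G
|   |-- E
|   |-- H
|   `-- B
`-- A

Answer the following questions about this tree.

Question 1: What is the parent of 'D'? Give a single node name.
Answer: C

Derivation:
Scan adjacency: D appears as child of C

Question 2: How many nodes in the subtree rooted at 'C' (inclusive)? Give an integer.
Subtree rooted at C contains: C, D
Count = 2

Answer: 2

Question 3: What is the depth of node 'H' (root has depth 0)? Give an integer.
Path from root to H: F -> G -> H
Depth = number of edges = 2

Answer: 2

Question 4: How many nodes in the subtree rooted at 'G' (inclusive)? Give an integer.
Subtree rooted at G contains: B, E, G, H
Count = 4

Answer: 4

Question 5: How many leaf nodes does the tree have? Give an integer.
Answer: 5

Derivation:
Leaves (nodes with no children): A, B, D, E, H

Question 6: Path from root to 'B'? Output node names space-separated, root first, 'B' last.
Walk down from root: F -> G -> B

Answer: F G B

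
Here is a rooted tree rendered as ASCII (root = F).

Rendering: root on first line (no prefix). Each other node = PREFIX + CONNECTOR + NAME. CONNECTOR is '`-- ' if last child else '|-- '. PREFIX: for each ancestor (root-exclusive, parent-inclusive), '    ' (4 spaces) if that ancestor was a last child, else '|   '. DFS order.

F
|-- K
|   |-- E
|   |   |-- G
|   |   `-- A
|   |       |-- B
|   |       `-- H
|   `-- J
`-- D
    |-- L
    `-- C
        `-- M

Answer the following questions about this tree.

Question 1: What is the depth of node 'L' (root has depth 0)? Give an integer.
Path from root to L: F -> D -> L
Depth = number of edges = 2

Answer: 2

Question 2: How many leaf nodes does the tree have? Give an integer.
Answer: 6

Derivation:
Leaves (nodes with no children): B, G, H, J, L, M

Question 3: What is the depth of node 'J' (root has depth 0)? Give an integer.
Answer: 2

Derivation:
Path from root to J: F -> K -> J
Depth = number of edges = 2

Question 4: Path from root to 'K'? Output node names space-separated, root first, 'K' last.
Walk down from root: F -> K

Answer: F K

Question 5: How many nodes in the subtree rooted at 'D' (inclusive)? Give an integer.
Subtree rooted at D contains: C, D, L, M
Count = 4

Answer: 4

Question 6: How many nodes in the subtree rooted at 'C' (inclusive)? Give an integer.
Answer: 2

Derivation:
Subtree rooted at C contains: C, M
Count = 2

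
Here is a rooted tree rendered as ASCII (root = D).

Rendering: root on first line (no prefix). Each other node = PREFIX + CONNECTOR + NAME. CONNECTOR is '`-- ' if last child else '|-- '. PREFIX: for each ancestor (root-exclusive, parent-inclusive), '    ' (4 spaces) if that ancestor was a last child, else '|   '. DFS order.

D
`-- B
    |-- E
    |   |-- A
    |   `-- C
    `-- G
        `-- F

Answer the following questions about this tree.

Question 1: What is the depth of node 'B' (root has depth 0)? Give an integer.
Path from root to B: D -> B
Depth = number of edges = 1

Answer: 1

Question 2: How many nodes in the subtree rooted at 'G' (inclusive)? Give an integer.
Subtree rooted at G contains: F, G
Count = 2

Answer: 2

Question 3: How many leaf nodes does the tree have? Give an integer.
Answer: 3

Derivation:
Leaves (nodes with no children): A, C, F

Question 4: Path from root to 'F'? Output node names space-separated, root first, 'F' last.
Walk down from root: D -> B -> G -> F

Answer: D B G F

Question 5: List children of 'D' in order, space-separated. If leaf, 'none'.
Answer: B

Derivation:
Node D's children (from adjacency): B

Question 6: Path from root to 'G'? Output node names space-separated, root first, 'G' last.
Walk down from root: D -> B -> G

Answer: D B G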